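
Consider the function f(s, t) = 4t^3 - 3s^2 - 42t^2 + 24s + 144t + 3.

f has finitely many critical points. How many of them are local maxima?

1

f separates as a function of s plus a function of t, so ∇f=0 decouples.
∂f/∂s = -6(s - 4) = 0 at s ∈ {4}; ∂f/∂t = 12(t - 4)(t - 3) = 0 at t ∈ {3, 4}.
The Hessian is diagonal: diag(f_ss, f_tt). Second derivatives: f_ss(4)=-6; f_tt(3)=-12, f_tt(4)=12.
Local maxima occur where both diagonal entries negative: (4, 3). Count: 1.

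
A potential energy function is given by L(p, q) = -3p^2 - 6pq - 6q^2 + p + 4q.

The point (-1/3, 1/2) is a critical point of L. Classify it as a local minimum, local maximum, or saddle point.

The Hessian of L is constant: H = [[-6, -6], [-6, -12]].
det(H) = (-6)·(-12) − (-6)² = 36.
det(H) > 0 and tr(H) = -18 < 0, so H is negative definite and the point is a local maximum.

local maximum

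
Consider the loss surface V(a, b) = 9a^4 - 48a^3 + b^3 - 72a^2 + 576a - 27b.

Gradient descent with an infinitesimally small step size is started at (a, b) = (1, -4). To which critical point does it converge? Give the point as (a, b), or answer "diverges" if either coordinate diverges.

V is separable, so gradient descent decouples: a follows -∂V/∂a, b follows -∂V/∂b.
∂V/∂a = 36(a - 4)(a - 2)(a + 2); at a=1 this is 324, so a decreases.
∂V/∂b = 3(b - 3)(b + 3); at b=-4 this is 21, so b decreases.
The b-coordinate has no critical point in that direction and runs off to infinity.

diverges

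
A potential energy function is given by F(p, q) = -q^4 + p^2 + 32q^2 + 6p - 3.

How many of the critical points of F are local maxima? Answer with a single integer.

F separates as a function of p plus a function of q, so ∇F=0 decouples.
∂F/∂p = 2(p + 3) = 0 at p ∈ {-3}; ∂F/∂q = -4q(q - 4)(q + 4) = 0 at q ∈ {-4, 0, 4}.
The Hessian is diagonal: diag(F_pp, F_qq). Second derivatives: F_pp(-3)=2; F_qq(-4)=-128, F_qq(0)=64, F_qq(4)=-128.
Local maxima occur where both diagonal entries negative: none. Count: 0.

0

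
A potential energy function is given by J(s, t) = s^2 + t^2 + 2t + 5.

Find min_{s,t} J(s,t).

J(s,t) separates as P(s) + Q(t) + 5, so its minimum is min P + min Q + 5.
P'(s) = 2s vanishes at s ∈ {0}; Q'(t) = 2(t + 1) vanishes at t ∈ {-1}.
Local minima of P (where P''>0): P(0)=0. Local minima of Q: Q(-1)=-1.
So the global minimum of J is P(0) + Q(-1) + 5 = 0 − 1 + 5 = 4, attained at (0, -1).

4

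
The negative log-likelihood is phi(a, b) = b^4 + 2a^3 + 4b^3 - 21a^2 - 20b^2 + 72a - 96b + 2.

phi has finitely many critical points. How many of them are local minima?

phi separates as a function of a plus a function of b, so ∇phi=0 decouples.
∂phi/∂a = 6(a - 4)(a - 3) = 0 at a ∈ {3, 4}; ∂phi/∂b = 4(b - 3)(b + 2)(b + 4) = 0 at b ∈ {-4, -2, 3}.
The Hessian is diagonal: diag(phi_aa, phi_bb). Second derivatives: phi_aa(3)=-6, phi_aa(4)=6; phi_bb(-4)=56, phi_bb(-2)=-40, phi_bb(3)=140.
Local minima occur where both diagonal entries positive: (4, -4), (4, 3). Count: 2.

2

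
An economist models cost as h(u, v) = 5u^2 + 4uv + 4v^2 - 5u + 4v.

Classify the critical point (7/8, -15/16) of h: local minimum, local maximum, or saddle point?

local minimum

The Hessian of h is constant: H = [[10, 4], [4, 8]].
det(H) = 10·8 − 4² = 64.
det(H) > 0 and tr(H) = 18 > 0, so H is positive definite and the point is a local minimum.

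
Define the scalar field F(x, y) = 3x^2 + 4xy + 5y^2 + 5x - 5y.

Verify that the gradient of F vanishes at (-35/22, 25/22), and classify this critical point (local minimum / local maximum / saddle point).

∇F = (6x + 4y + 5, 4x + 10y - 5); substituting (-35/22, 25/22) gives ∇F = (0, 0), so (-35/22, 25/22) is indeed a critical point.
The Hessian of F is constant: H = [[6, 4], [4, 10]].
det(H) = 6·10 − 4² = 44.
det(H) > 0 and tr(H) = 16 > 0, so H is positive definite and the point is a local minimum.

local minimum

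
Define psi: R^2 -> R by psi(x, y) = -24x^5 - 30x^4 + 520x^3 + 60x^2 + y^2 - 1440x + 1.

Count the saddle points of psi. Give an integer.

2

psi separates as a function of x plus a function of y, so ∇psi=0 decouples.
∂psi/∂x = -120(x - 3)(x - 1)(x + 1)(x + 4) = 0 at x ∈ {-4, -1, 1, 3}; ∂psi/∂y = 2y = 0 at y ∈ {0}.
The Hessian is diagonal: diag(psi_xx, psi_yy). Second derivatives: psi_xx(-4)=12600, psi_xx(-1)=-2880, psi_xx(1)=2400, psi_xx(3)=-6720; psi_yy(0)=2.
Saddle points occur where the two diagonal entries have opposite signs: (-1, 0), (3, 0). Count: 2.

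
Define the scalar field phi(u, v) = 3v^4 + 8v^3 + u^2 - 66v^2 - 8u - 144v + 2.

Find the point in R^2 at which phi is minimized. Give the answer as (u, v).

phi(u,v) separates as P(u) + Q(v) + 2, so its minimum is min P + min Q + 2.
P'(u) = 2u - 8 vanishes at u ∈ {4}; Q'(v) = 12(v - 3)(v + 1)(v + 4) vanishes at v ∈ {-4, -1, 3}.
Local minima of P (where P''>0): P(4)=-16. Local minima of Q: Q(-4)=-224, Q(3)=-567.
So the global minimum of phi is P(4) + Q(3) + 2 = -16 − 567 + 2 = -581, attained at (4, 3).

(4, 3)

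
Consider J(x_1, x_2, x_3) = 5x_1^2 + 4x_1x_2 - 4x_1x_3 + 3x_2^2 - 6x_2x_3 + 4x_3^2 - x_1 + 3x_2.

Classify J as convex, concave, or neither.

J is quadratic, so its Hessian is the constant matrix H = [[10, 4, -4], [4, 6, -6], [-4, -6, 8]].
Leading principal minors: 10, 44, 88.
All positive ⇒ H ≻ 0 ⇒ convex.

convex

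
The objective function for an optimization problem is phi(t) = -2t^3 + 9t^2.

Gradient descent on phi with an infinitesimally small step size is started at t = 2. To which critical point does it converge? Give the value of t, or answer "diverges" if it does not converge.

phi'(t) = -6t(t - 3), so phi'(2) = 12.
Gradient descent moves in the -phi' direction, i.e. t is decreasing.
The nearest critical point in that direction is t = 0, where phi'' = 18 > 0 (a local minimum). The iterate converges there.

0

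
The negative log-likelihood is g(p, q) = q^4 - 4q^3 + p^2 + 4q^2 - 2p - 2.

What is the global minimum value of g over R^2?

g(p,q) separates as A(p) + B(q) − 2, so its minimum is min A + min B − 2.
A'(p) = 2p - 2 vanishes at p ∈ {1}; B'(q) = 4q(q - 2)(q - 1) vanishes at q ∈ {0, 1, 2}.
Local minima of A (where A''>0): A(1)=-1. Local minima of B: B(0)=0, B(2)=0.
So the global minimum of g is A(1) + B(0) − 2 = -1 + 0 − 2 = -3, attained at (1, 0).

-3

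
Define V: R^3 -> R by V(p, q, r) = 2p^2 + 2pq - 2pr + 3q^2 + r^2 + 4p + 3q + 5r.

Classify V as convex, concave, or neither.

convex

V is quadratic, so its Hessian is the constant matrix H = [[4, 2, -2], [2, 6, 0], [-2, 0, 2]].
Leading principal minors: 4, 20, 16.
All positive ⇒ H ≻ 0 ⇒ convex.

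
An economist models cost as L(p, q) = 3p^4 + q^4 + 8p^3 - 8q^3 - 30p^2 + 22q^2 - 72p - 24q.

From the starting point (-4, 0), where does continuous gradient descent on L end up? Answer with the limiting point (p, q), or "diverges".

L is separable, so gradient descent decouples: p follows -∂L/∂p, q follows -∂L/∂q.
∂L/∂p = 12(p - 2)(p + 1)(p + 3); at p=-4 this is -216, so p increases.
∂L/∂q = 4(q - 3)(q - 2)(q - 1); at q=0 this is -24, so q increases.
p converges to its nearest critical value -3 (a local min of the p-part); q converges to 1. The iterate converges to (-3, 1).

(-3, 1)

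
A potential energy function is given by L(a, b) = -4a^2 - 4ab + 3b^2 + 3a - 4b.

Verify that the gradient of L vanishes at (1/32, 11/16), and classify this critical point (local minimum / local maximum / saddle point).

saddle point

∇L = (-8a - 4b + 3, -4a + 6b - 4); substituting (1/32, 11/16) gives ∇L = (0, 0), so (1/32, 11/16) is indeed a critical point.
The Hessian of L is constant: H = [[-8, -4], [-4, 6]].
det(H) = (-8)·6 − (-4)² = -64.
Since det(H) < 0, H is indefinite and the critical point is a saddle point.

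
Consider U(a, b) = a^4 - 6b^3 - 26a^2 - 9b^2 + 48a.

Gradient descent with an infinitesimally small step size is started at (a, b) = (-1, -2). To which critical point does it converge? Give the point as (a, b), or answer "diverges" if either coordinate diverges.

(-4, -1)

U is separable, so gradient descent decouples: a follows -∂U/∂a, b follows -∂U/∂b.
∂U/∂a = 4(a - 3)(a - 1)(a + 4); at a=-1 this is 96, so a decreases.
∂U/∂b = -18b(b + 1); at b=-2 this is -36, so b increases.
a converges to its nearest critical value -4 (a local min of the a-part); b converges to -1. The iterate converges to (-4, -1).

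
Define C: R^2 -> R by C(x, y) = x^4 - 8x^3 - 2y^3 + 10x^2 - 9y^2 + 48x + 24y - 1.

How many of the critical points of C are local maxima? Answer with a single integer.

1

C separates as a function of x plus a function of y, so ∇C=0 decouples.
∂C/∂x = 4(x - 4)(x - 3)(x + 1) = 0 at x ∈ {-1, 3, 4}; ∂C/∂y = -6(y - 1)(y + 4) = 0 at y ∈ {-4, 1}.
The Hessian is diagonal: diag(C_xx, C_yy). Second derivatives: C_xx(-1)=80, C_xx(3)=-16, C_xx(4)=20; C_yy(-4)=30, C_yy(1)=-30.
Local maxima occur where both diagonal entries negative: (3, 1). Count: 1.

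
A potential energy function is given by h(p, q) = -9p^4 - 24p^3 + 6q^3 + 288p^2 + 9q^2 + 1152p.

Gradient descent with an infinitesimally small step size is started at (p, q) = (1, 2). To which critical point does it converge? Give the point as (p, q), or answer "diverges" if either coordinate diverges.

h is separable, so gradient descent decouples: p follows -∂h/∂p, q follows -∂h/∂q.
∂h/∂p = -36(p - 4)(p + 2)(p + 4); at p=1 this is 1620, so p decreases.
∂h/∂q = 18q(q + 1); at q=2 this is 108, so q decreases.
p converges to its nearest critical value -2 (a local min of the p-part); q converges to 0. The iterate converges to (-2, 0).

(-2, 0)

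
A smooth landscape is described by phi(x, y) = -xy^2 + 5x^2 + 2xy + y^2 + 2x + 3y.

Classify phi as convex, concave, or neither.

The term -xy^2 is cubic, so the Hessian is not constant.
∂²phi/∂y² = -2x + 2, which takes both signs as x varies (negative for sufficiently large x). A diagonal entry of the Hessian changing sign means the Hessian is neither positive- nor negative-semidefinite on all of R^2.

neither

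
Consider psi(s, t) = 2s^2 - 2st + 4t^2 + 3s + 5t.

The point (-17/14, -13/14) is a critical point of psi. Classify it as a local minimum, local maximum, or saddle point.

local minimum

The Hessian of psi is constant: H = [[4, -2], [-2, 8]].
det(H) = 4·8 − (-2)² = 28.
det(H) > 0 and tr(H) = 12 > 0, so H is positive definite and the point is a local minimum.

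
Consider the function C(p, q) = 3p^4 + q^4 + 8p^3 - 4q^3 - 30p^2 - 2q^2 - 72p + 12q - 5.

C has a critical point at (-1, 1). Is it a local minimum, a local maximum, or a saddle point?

The mixed partial ∂²C/∂p∂q is 0, so the Hessian at any point is diag(C_pp, C_qq) = diag(12(3p^2 + 4p - 5), 4(3q^2 - 6q - 1)).
At (-1, 1): H = diag(-72, -16).
Both eigenvalues are negative, so H is negative definite: a local maximum.

local maximum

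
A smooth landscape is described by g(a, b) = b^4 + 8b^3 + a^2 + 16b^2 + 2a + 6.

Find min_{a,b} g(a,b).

5

g(a,b) separates as P(a) + Q(b) + 6, so its minimum is min P + min Q + 6.
P'(a) = 2a + 2 vanishes at a ∈ {-1}; Q'(b) = 4b(b + 2)(b + 4) vanishes at b ∈ {-4, -2, 0}.
Local minima of P (where P''>0): P(-1)=-1. Local minima of Q: Q(-4)=0, Q(0)=0.
So the global minimum of g is P(-1) + Q(-4) + 6 = -1 + 0 + 6 = 5, attained at (-1, -4).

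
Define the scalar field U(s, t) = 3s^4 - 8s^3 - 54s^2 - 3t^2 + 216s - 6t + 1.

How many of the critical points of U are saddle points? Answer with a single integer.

U separates as a function of s plus a function of t, so ∇U=0 decouples.
∂U/∂s = 12(s - 3)(s - 2)(s + 3) = 0 at s ∈ {-3, 2, 3}; ∂U/∂t = -6(t + 1) = 0 at t ∈ {-1}.
The Hessian is diagonal: diag(U_ss, U_tt). Second derivatives: U_ss(-3)=360, U_ss(2)=-60, U_ss(3)=72; U_tt(-1)=-6.
Saddle points occur where the two diagonal entries have opposite signs: (-3, -1), (3, -1). Count: 2.

2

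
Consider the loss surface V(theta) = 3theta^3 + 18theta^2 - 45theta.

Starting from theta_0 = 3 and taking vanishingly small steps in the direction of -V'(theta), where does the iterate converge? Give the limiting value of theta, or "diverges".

V'(theta) = 9(theta - 1)(theta + 5), so V'(3) = 144.
Gradient descent moves in the -V' direction, i.e. theta is decreasing.
The nearest critical point in that direction is theta = 1, where V'' = 54 > 0 (a local minimum). The iterate converges there.

1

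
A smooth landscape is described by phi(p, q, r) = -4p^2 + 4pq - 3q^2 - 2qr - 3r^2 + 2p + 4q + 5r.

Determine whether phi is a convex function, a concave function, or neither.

phi is quadratic, so its Hessian is the constant matrix H = [[-8, 4, 0], [4, -6, -2], [0, -2, -6]].
Leading principal minors: -8, 32, -160.
Signs alternate −, +, − ⇒ H ≺ 0 ⇒ concave.

concave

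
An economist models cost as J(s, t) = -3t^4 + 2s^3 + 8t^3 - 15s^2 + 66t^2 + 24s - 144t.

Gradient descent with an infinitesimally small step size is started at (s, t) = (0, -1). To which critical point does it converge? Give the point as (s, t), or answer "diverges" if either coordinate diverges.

diverges

J is separable, so gradient descent decouples: s follows -∂J/∂s, t follows -∂J/∂t.
∂J/∂s = 6(s - 4)(s - 1); at s=0 this is 24, so s decreases.
∂J/∂t = -12(t - 4)(t - 1)(t + 3); at t=-1 this is -240, so t increases.
The s-coordinate has no critical point in that direction and runs off to infinity.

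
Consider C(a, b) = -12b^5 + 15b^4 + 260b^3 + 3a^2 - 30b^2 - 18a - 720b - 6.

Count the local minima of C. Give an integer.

2

C separates as a function of a plus a function of b, so ∇C=0 decouples.
∂C/∂a = 6(a - 3) = 0 at a ∈ {3}; ∂C/∂b = -60(b - 4)(b - 1)(b + 1)(b + 3) = 0 at b ∈ {-3, -1, 1, 4}.
The Hessian is diagonal: diag(C_aa, C_bb). Second derivatives: C_aa(3)=6; C_bb(-3)=3360, C_bb(-1)=-1200, C_bb(1)=1440, C_bb(4)=-6300.
Local minima occur where both diagonal entries positive: (3, -3), (3, 1). Count: 2.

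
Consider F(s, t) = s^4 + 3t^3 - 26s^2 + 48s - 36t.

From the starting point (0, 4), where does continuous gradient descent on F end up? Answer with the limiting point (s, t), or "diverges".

F is separable, so gradient descent decouples: s follows -∂F/∂s, t follows -∂F/∂t.
∂F/∂s = 4(s - 3)(s - 1)(s + 4); at s=0 this is 48, so s decreases.
∂F/∂t = 9(t - 2)(t + 2); at t=4 this is 108, so t decreases.
s converges to its nearest critical value -4 (a local min of the s-part); t converges to 2. The iterate converges to (-4, 2).

(-4, 2)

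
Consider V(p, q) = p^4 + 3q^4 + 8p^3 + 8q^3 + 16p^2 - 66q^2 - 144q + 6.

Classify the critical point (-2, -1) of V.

local maximum

The mixed partial ∂²V/∂p∂q is 0, so the Hessian at any point is diag(V_pp, V_qq) = diag(4(3p^2 + 12p + 8), 12(3q^2 + 4q - 11)).
At (-2, -1): H = diag(-16, -144).
Both eigenvalues are negative, so H is negative definite: a local maximum.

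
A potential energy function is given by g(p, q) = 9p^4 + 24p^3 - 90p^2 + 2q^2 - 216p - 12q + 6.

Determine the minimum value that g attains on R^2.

g(p,q) separates as A(p) + B(q) + 6, so its minimum is min A + min B + 6.
A'(p) = 36(p - 2)(p + 1)(p + 3) vanishes at p ∈ {-3, -1, 2}; B'(q) = 4q - 12 vanishes at q ∈ {3}.
Local minima of A (where A''>0): A(-3)=-81, A(2)=-456. Local minima of B: B(3)=-18.
So the global minimum of g is A(2) + B(3) + 6 = -456 − 18 + 6 = -468, attained at (2, 3).

-468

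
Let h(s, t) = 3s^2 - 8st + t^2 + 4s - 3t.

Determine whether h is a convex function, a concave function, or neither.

h is quadratic, so its Hessian is the constant matrix H = [[6, -8], [-8, 2]].
det(H) = -52, tr(H) = 8.
det(H) < 0, so H is indefinite: neither convex nor concave.

neither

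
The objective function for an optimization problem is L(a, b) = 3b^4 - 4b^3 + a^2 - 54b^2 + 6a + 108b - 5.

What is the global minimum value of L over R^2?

-473

L(a,b) separates as P(a) + Q(b) − 5, so its minimum is min P + min Q − 5.
P'(a) = 2a + 6 vanishes at a ∈ {-3}; Q'(b) = 12(b - 3)(b - 1)(b + 3) vanishes at b ∈ {-3, 1, 3}.
Local minima of P (where P''>0): P(-3)=-9. Local minima of Q: Q(-3)=-459, Q(3)=-27.
So the global minimum of L is P(-3) + Q(-3) − 5 = -9 − 459 − 5 = -473, attained at (-3, -3).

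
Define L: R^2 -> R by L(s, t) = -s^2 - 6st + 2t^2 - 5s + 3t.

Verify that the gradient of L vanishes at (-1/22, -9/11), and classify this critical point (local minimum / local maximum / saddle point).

∇L = (-2s - 6t - 5, -6s + 4t + 3); substituting (-1/22, -9/11) gives ∇L = (0, 0), so (-1/22, -9/11) is indeed a critical point.
The Hessian of L is constant: H = [[-2, -6], [-6, 4]].
det(H) = (-2)·4 − (-6)² = -44.
Since det(H) < 0, H is indefinite and the critical point is a saddle point.

saddle point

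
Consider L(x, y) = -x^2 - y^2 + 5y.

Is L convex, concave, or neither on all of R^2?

concave

L is quadratic, so its Hessian is the constant matrix H = [[-2, 0], [0, -2]].
det(H) = 4, tr(H) = -4.
det(H) > 0 and tr(H) < 0, so H is negative definite everywhere: concave.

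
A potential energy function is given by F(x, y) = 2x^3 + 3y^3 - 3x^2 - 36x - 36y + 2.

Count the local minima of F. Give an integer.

1

F separates as a function of x plus a function of y, so ∇F=0 decouples.
∂F/∂x = 6(x - 3)(x + 2) = 0 at x ∈ {-2, 3}; ∂F/∂y = 9(y - 2)(y + 2) = 0 at y ∈ {-2, 2}.
The Hessian is diagonal: diag(F_xx, F_yy). Second derivatives: F_xx(-2)=-30, F_xx(3)=30; F_yy(-2)=-36, F_yy(2)=36.
Local minima occur where both diagonal entries positive: (3, 2). Count: 1.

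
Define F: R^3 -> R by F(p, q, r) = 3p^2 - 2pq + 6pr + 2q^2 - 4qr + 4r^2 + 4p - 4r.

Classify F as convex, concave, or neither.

F is quadratic, so its Hessian is the constant matrix H = [[6, -2, 6], [-2, 4, -4], [6, -4, 8]].
Leading principal minors: 6, 20, 16.
All positive ⇒ H ≻ 0 ⇒ convex.

convex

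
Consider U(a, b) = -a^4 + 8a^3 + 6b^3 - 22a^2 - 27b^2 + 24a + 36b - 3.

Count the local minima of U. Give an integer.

1

U separates as a function of a plus a function of b, so ∇U=0 decouples.
∂U/∂a = -4(a - 3)(a - 2)(a - 1) = 0 at a ∈ {1, 2, 3}; ∂U/∂b = 18(b - 2)(b - 1) = 0 at b ∈ {1, 2}.
The Hessian is diagonal: diag(U_aa, U_bb). Second derivatives: U_aa(1)=-8, U_aa(2)=4, U_aa(3)=-8; U_bb(1)=-18, U_bb(2)=18.
Local minima occur where both diagonal entries positive: (2, 2). Count: 1.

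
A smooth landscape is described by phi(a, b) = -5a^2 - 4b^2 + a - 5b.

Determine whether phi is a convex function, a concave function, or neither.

phi is quadratic, so its Hessian is the constant matrix H = [[-10, 0], [0, -8]].
det(H) = 80, tr(H) = -18.
det(H) > 0 and tr(H) < 0, so H is negative definite everywhere: concave.

concave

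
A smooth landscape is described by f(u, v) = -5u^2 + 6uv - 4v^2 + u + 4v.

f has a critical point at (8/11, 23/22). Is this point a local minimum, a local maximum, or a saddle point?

The Hessian of f is constant: H = [[-10, 6], [6, -8]].
det(H) = (-10)·(-8) − 6² = 44.
det(H) > 0 and tr(H) = -18 < 0, so H is negative definite and the point is a local maximum.

local maximum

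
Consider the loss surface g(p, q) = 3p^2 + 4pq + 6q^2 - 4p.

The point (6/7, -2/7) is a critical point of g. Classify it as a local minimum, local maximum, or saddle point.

The Hessian of g is constant: H = [[6, 4], [4, 12]].
det(H) = 6·12 − 4² = 56.
det(H) > 0 and tr(H) = 18 > 0, so H is positive definite and the point is a local minimum.

local minimum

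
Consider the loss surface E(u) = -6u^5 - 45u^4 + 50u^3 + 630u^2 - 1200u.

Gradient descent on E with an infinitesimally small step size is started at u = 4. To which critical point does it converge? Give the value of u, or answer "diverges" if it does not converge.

E'(u) = -30(u - 2)(u - 1)(u + 4)(u + 5), so E'(4) = -12960.
Gradient descent moves in the -E' direction, i.e. u is increasing.
There is no critical point above u=4, and E' keeps the same sign, so the iterate runs off to +∞.

diverges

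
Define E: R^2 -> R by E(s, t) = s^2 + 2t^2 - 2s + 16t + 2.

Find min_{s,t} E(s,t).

E(s,t) separates as P(s) + Q(t) + 2, so its minimum is min P + min Q + 2.
P'(s) = 2s - 2 vanishes at s ∈ {1}; Q'(t) = 4(t + 4) vanishes at t ∈ {-4}.
Local minima of P (where P''>0): P(1)=-1. Local minima of Q: Q(-4)=-32.
So the global minimum of E is P(1) + Q(-4) + 2 = -1 − 32 + 2 = -31, attained at (1, -4).

-31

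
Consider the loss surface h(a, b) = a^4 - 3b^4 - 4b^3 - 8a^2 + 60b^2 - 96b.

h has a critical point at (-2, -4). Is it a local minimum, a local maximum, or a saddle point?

The mixed partial ∂²h/∂a∂b is 0, so the Hessian at any point is diag(h_aa, h_bb) = diag(4(3a^2 - 4), 12(-3b^2 - 2b + 10)).
At (-2, -4): H = diag(32, -360).
The eigenvalues have opposite signs, so H is indefinite: a saddle point.

saddle point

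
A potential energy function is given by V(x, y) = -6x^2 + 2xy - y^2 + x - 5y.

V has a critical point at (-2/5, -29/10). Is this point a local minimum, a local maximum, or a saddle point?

The Hessian of V is constant: H = [[-12, 2], [2, -2]].
det(H) = (-12)·(-2) − 2² = 20.
det(H) > 0 and tr(H) = -14 < 0, so H is negative definite and the point is a local maximum.

local maximum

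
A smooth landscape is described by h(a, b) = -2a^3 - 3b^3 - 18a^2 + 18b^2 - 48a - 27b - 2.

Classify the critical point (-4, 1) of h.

local minimum

The mixed partial ∂²h/∂a∂b is 0, so the Hessian at any point is diag(h_aa, h_bb) = diag(-12(a + 3), 18(-b + 2)).
At (-4, 1): H = diag(12, 18).
Both eigenvalues are positive, so H is positive definite: a local minimum.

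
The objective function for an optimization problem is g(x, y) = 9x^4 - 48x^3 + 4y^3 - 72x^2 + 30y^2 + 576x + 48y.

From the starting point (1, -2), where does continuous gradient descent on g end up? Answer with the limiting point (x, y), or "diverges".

(-2, -1)

g is separable, so gradient descent decouples: x follows -∂g/∂x, y follows -∂g/∂y.
∂g/∂x = 36(x - 4)(x - 2)(x + 2); at x=1 this is 324, so x decreases.
∂g/∂y = 12(y + 1)(y + 4); at y=-2 this is -24, so y increases.
x converges to its nearest critical value -2 (a local min of the x-part); y converges to -1. The iterate converges to (-2, -1).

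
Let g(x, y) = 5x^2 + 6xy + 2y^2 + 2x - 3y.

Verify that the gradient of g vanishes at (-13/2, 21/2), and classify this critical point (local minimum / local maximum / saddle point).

∇g = (10x + 6y + 2, 6x + 4y - 3); substituting (-13/2, 21/2) gives ∇g = (0, 0), so (-13/2, 21/2) is indeed a critical point.
The Hessian of g is constant: H = [[10, 6], [6, 4]].
det(H) = 10·4 − 6² = 4.
det(H) > 0 and tr(H) = 14 > 0, so H is positive definite and the point is a local minimum.

local minimum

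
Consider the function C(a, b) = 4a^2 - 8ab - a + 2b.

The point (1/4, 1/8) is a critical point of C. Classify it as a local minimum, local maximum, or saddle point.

The Hessian of C is constant: H = [[8, -8], [-8, 0]].
det(H) = 8·0 − (-8)² = -64.
Since det(H) < 0, H is indefinite and the critical point is a saddle point.

saddle point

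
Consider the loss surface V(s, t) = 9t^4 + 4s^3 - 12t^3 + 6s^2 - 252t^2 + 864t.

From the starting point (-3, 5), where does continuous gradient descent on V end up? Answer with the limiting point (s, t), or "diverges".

V is separable, so gradient descent decouples: s follows -∂V/∂s, t follows -∂V/∂t.
∂V/∂s = 12s(s + 1); at s=-3 this is 72, so s decreases.
∂V/∂t = 36(t - 3)(t - 2)(t + 4); at t=5 this is 1944, so t decreases.
The s-coordinate has no critical point in that direction and runs off to infinity.

diverges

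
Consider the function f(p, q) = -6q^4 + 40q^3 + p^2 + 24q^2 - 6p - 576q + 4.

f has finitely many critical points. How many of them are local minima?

1

f separates as a function of p plus a function of q, so ∇f=0 decouples.
∂f/∂p = 2(p - 3) = 0 at p ∈ {3}; ∂f/∂q = -24(q - 4)(q - 3)(q + 2) = 0 at q ∈ {-2, 3, 4}.
The Hessian is diagonal: diag(f_pp, f_qq). Second derivatives: f_pp(3)=2; f_qq(-2)=-720, f_qq(3)=120, f_qq(4)=-144.
Local minima occur where both diagonal entries positive: (3, 3). Count: 1.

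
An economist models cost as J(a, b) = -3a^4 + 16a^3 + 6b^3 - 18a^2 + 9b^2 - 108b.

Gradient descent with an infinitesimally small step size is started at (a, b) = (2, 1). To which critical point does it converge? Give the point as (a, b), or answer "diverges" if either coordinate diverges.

(1, 2)

J is separable, so gradient descent decouples: a follows -∂J/∂a, b follows -∂J/∂b.
∂J/∂a = -12a(a - 3)(a - 1); at a=2 this is 24, so a decreases.
∂J/∂b = 18(b - 2)(b + 3); at b=1 this is -72, so b increases.
a converges to its nearest critical value 1 (a local min of the a-part); b converges to 2. The iterate converges to (1, 2).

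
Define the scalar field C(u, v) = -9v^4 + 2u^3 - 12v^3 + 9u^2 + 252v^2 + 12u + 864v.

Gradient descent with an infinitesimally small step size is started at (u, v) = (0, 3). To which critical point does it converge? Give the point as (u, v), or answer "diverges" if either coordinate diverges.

C is separable, so gradient descent decouples: u follows -∂C/∂u, v follows -∂C/∂v.
∂C/∂u = 6(u + 1)(u + 2); at u=0 this is 12, so u decreases.
∂C/∂v = -36(v - 4)(v + 2)(v + 3); at v=3 this is 1080, so v decreases.
u converges to its nearest critical value -1 (a local min of the u-part); v converges to -2. The iterate converges to (-1, -2).

(-1, -2)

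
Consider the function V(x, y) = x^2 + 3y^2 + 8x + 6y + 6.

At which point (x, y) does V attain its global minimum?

(-4, -1)

V(x,y) separates as P(x) + Q(y) + 6, so its minimum is min P + min Q + 6.
P'(x) = 2x + 8 vanishes at x ∈ {-4}; Q'(y) = 6y + 6 vanishes at y ∈ {-1}.
Local minima of P (where P''>0): P(-4)=-16. Local minima of Q: Q(-1)=-3.
So the global minimum of V is P(-4) + Q(-1) + 6 = -16 − 3 + 6 = -13, attained at (-4, -1).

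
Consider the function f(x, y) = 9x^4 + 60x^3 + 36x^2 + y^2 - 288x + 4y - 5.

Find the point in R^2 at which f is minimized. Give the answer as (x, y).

(1, -2)

f(x,y) separates as P(x) + Q(y) − 5, so its minimum is min P + min Q − 5.
P'(x) = 36(x - 1)(x + 2)(x + 4) vanishes at x ∈ {-4, -2, 1}; Q'(y) = 2y + 4 vanishes at y ∈ {-2}.
Local minima of P (where P''>0): P(-4)=192, P(1)=-183. Local minima of Q: Q(-2)=-4.
So the global minimum of f is P(1) + Q(-2) − 5 = -183 − 4 − 5 = -192, attained at (1, -2).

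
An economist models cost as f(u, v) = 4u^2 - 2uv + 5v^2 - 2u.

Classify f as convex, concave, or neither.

convex

f is quadratic, so its Hessian is the constant matrix H = [[8, -2], [-2, 10]].
det(H) = 76, tr(H) = 18.
det(H) > 0 and tr(H) > 0, so H is positive definite everywhere: convex.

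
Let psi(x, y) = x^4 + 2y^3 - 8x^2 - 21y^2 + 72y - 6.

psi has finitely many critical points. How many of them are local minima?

psi separates as a function of x plus a function of y, so ∇psi=0 decouples.
∂psi/∂x = 4x(x - 2)(x + 2) = 0 at x ∈ {-2, 0, 2}; ∂psi/∂y = 6(y - 4)(y - 3) = 0 at y ∈ {3, 4}.
The Hessian is diagonal: diag(psi_xx, psi_yy). Second derivatives: psi_xx(-2)=32, psi_xx(0)=-16, psi_xx(2)=32; psi_yy(3)=-6, psi_yy(4)=6.
Local minima occur where both diagonal entries positive: (-2, 4), (2, 4). Count: 2.

2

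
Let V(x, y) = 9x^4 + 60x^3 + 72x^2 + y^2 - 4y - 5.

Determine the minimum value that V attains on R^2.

V(x,y) separates as P(x) + Q(y) − 5, so its minimum is min P + min Q − 5.
P'(x) = 36x(x + 1)(x + 4) vanishes at x ∈ {-4, -1, 0}; Q'(y) = 2y - 4 vanishes at y ∈ {2}.
Local minima of P (where P''>0): P(-4)=-384, P(0)=0. Local minima of Q: Q(2)=-4.
So the global minimum of V is P(-4) + Q(2) − 5 = -384 − 4 − 5 = -393, attained at (-4, 2).

-393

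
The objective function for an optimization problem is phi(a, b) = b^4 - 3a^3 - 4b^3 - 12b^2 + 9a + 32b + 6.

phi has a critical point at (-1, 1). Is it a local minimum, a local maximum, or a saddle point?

The mixed partial ∂²phi/∂a∂b is 0, so the Hessian at any point is diag(phi_aa, phi_bb) = diag(-18a, 12(b^2 - 2b - 2)).
At (-1, 1): H = diag(18, -36).
The eigenvalues have opposite signs, so H is indefinite: a saddle point.

saddle point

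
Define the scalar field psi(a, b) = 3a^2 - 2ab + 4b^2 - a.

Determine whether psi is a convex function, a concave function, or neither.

psi is quadratic, so its Hessian is the constant matrix H = [[6, -2], [-2, 8]].
det(H) = 44, tr(H) = 14.
det(H) > 0 and tr(H) > 0, so H is positive definite everywhere: convex.

convex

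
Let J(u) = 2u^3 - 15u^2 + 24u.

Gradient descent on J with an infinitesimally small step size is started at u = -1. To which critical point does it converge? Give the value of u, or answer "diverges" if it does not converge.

J'(u) = 6(u - 4)(u - 1), so J'(-1) = 60.
Gradient descent moves in the -J' direction, i.e. u is decreasing.
There is no critical point below u=-1, and J' keeps the same sign, so the iterate runs off to −∞.

diverges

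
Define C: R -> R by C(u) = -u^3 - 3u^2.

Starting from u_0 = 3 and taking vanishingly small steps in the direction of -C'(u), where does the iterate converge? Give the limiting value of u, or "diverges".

diverges

C'(u) = -3u(u + 2), so C'(3) = -45.
Gradient descent moves in the -C' direction, i.e. u is increasing.
There is no critical point above u=3, and C' keeps the same sign, so the iterate runs off to +∞.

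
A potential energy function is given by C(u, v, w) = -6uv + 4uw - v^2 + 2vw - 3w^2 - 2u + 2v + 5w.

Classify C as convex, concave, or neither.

neither

C is quadratic, so its Hessian is the constant matrix H = [[0, -6, 4], [-6, -2, 2], [4, 2, -6]].
Leading principal minors: 0, -36, 152.
Neither pattern holds ⇒ H is indefinite ⇒ neither convex nor concave.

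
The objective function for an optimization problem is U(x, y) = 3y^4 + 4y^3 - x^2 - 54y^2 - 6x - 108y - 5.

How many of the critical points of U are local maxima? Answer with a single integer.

1

U separates as a function of x plus a function of y, so ∇U=0 decouples.
∂U/∂x = -2(x + 3) = 0 at x ∈ {-3}; ∂U/∂y = 12(y - 3)(y + 1)(y + 3) = 0 at y ∈ {-3, -1, 3}.
The Hessian is diagonal: diag(U_xx, U_yy). Second derivatives: U_xx(-3)=-2; U_yy(-3)=144, U_yy(-1)=-96, U_yy(3)=288.
Local maxima occur where both diagonal entries negative: (-3, -1). Count: 1.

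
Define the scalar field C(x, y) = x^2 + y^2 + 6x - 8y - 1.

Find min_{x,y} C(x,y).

C(x,y) separates as P(x) + Q(y) − 1, so its minimum is min P + min Q − 1.
P'(x) = 2x + 6 vanishes at x ∈ {-3}; Q'(y) = 2y - 8 vanishes at y ∈ {4}.
Local minima of P (where P''>0): P(-3)=-9. Local minima of Q: Q(4)=-16.
So the global minimum of C is P(-3) + Q(4) − 1 = -9 − 16 − 1 = -26, attained at (-3, 4).

-26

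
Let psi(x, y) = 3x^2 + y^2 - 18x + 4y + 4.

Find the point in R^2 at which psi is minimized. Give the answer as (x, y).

(3, -2)

psi(x,y) separates as P(x) + Q(y) + 4, so its minimum is min P + min Q + 4.
P'(x) = 6x - 18 vanishes at x ∈ {3}; Q'(y) = 2y + 4 vanishes at y ∈ {-2}.
Local minima of P (where P''>0): P(3)=-27. Local minima of Q: Q(-2)=-4.
So the global minimum of psi is P(3) + Q(-2) + 4 = -27 − 4 + 4 = -27, attained at (3, -2).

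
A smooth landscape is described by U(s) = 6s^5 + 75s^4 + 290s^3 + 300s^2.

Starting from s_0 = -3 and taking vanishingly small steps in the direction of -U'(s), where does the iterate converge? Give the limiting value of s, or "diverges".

-4

U'(s) = 30s(s + 1)(s + 4)(s + 5), so U'(-3) = 360.
Gradient descent moves in the -U' direction, i.e. s is decreasing.
The nearest critical point in that direction is s = -4, where U'' = 360 > 0 (a local minimum). The iterate converges there.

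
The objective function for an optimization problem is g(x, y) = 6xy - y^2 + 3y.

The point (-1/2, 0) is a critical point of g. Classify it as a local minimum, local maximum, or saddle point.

The Hessian of g is constant: H = [[0, 6], [6, -2]].
det(H) = 0·(-2) − 6² = -36.
Since det(H) < 0, H is indefinite and the critical point is a saddle point.

saddle point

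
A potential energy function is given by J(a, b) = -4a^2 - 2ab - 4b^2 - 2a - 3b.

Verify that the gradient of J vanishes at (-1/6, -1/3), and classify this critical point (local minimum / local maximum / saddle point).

∇J = (-8a - 2b - 2, -2a - 8b - 3); substituting (-1/6, -1/3) gives ∇J = (0, 0), so (-1/6, -1/3) is indeed a critical point.
The Hessian of J is constant: H = [[-8, -2], [-2, -8]].
det(H) = (-8)·(-8) − (-2)² = 60.
det(H) > 0 and tr(H) = -16 < 0, so H is negative definite and the point is a local maximum.

local maximum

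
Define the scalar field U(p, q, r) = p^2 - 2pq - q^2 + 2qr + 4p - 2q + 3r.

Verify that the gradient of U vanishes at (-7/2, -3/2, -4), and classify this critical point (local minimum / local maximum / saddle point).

saddle point

∇U = (2p - 2q + 4, -2p - 2q + 2r - 2, 2q + 3); substituting (-7/2, -3/2, -4) gives ∇U = (0, 0, 0), so (-7/2, -3/2, -4) is indeed a critical point.
The Hessian is constant: H = [[2, -2, 0], [-2, -2, 2], [0, 2, 0]].
Leading principal minors: Δ₁ = 2, Δ₂ = -8, Δ₃ = -8.
The minors fit neither the all-positive nor the alternating-sign pattern, so H is indefinite: a saddle point.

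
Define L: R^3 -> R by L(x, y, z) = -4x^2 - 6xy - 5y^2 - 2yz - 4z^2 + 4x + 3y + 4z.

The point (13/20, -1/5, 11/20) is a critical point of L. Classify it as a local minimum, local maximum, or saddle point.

local maximum

The Hessian is constant: H = [[-8, -6, 0], [-6, -10, -2], [0, -2, -8]].
Leading principal minors: Δ₁ = -8, Δ₂ = 44, Δ₃ = -320.
The minors alternate sign starting negative (−, +, −), so H is negative definite: a local maximum.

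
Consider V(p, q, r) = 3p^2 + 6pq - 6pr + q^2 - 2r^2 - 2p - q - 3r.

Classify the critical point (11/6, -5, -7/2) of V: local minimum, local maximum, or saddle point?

saddle point

The Hessian is constant: H = [[6, 6, -6], [6, 2, 0], [-6, 0, -4]].
Leading principal minors: Δ₁ = 6, Δ₂ = -24, Δ₃ = 24.
The minors fit neither the all-positive nor the alternating-sign pattern, so H is indefinite: a saddle point.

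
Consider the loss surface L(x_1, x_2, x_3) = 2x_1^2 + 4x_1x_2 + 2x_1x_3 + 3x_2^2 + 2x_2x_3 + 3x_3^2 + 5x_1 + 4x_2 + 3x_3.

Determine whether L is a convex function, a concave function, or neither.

L is quadratic, so its Hessian is the constant matrix H = [[4, 4, 2], [4, 6, 2], [2, 2, 6]].
Leading principal minors: 4, 8, 40.
All positive ⇒ H ≻ 0 ⇒ convex.

convex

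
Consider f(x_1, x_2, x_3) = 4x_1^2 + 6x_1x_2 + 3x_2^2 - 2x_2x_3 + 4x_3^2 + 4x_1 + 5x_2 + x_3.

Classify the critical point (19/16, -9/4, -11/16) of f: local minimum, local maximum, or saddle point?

local minimum

The Hessian is constant: H = [[8, 6, 0], [6, 6, -2], [0, -2, 8]].
Leading principal minors: Δ₁ = 8, Δ₂ = 12, Δ₃ = 64.
All leading minors are positive, so H is positive definite: a local minimum.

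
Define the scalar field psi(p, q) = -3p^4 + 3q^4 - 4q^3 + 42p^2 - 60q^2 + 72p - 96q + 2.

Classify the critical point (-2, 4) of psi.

The mixed partial ∂²psi/∂p∂q is 0, so the Hessian at any point is diag(psi_pp, psi_qq) = diag(12(-3p^2 + 7), 12(3q^2 - 2q - 10)).
At (-2, 4): H = diag(-60, 360).
The eigenvalues have opposite signs, so H is indefinite: a saddle point.

saddle point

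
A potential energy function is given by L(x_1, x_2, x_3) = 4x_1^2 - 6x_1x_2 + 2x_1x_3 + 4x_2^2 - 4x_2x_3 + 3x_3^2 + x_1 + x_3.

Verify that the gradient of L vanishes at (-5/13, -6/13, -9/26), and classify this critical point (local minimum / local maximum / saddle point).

∇L = (8x_1 - 6x_2 + 2x_3 + 1, -6x_1 + 8x_2 - 4x_3, 2x_1 - 4x_2 + 6x_3 + 1); substituting (-5/13, -6/13, -9/26) gives ∇L = (0, 0, 0), so (-5/13, -6/13, -9/26) is indeed a critical point.
The Hessian is constant: H = [[8, -6, 2], [-6, 8, -4], [2, -4, 6]].
Leading principal minors: Δ₁ = 8, Δ₂ = 28, Δ₃ = 104.
All leading minors are positive, so H is positive definite: a local minimum.

local minimum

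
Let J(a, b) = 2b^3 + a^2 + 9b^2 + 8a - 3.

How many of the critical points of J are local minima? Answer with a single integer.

1

J separates as a function of a plus a function of b, so ∇J=0 decouples.
∂J/∂a = 2(a + 4) = 0 at a ∈ {-4}; ∂J/∂b = 6b(b + 3) = 0 at b ∈ {-3, 0}.
The Hessian is diagonal: diag(J_aa, J_bb). Second derivatives: J_aa(-4)=2; J_bb(-3)=-18, J_bb(0)=18.
Local minima occur where both diagonal entries positive: (-4, 0). Count: 1.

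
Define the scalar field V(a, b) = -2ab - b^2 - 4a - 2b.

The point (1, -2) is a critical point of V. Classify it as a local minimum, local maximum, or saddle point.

The Hessian of V is constant: H = [[0, -2], [-2, -2]].
det(H) = 0·(-2) − (-2)² = -4.
Since det(H) < 0, H is indefinite and the critical point is a saddle point.

saddle point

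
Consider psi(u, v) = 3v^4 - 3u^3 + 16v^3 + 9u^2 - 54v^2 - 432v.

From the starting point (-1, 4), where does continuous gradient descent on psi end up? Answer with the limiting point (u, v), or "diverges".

(0, 3)

psi is separable, so gradient descent decouples: u follows -∂psi/∂u, v follows -∂psi/∂v.
∂psi/∂u = -9u(u - 2); at u=-1 this is -27, so u increases.
∂psi/∂v = 12(v - 3)(v + 3)(v + 4); at v=4 this is 672, so v decreases.
u converges to its nearest critical value 0 (a local min of the u-part); v converges to 3. The iterate converges to (0, 3).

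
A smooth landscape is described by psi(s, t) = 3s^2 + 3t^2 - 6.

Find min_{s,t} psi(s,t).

-6

psi(s,t) separates as P(s) + Q(t) − 6, so its minimum is min P + min Q − 6.
P'(s) = 6s vanishes at s ∈ {0}; Q'(t) = 6t vanishes at t ∈ {0}.
Local minima of P (where P''>0): P(0)=0. Local minima of Q: Q(0)=0.
So the global minimum of psi is P(0) + Q(0) − 6 = 0 + 0 − 6 = -6, attained at (0, 0).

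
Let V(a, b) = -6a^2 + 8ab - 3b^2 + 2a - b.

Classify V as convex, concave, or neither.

concave

V is quadratic, so its Hessian is the constant matrix H = [[-12, 8], [8, -6]].
det(H) = 8, tr(H) = -18.
det(H) > 0 and tr(H) < 0, so H is negative definite everywhere: concave.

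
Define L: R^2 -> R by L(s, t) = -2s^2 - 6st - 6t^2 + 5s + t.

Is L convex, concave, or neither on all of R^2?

L is quadratic, so its Hessian is the constant matrix H = [[-4, -6], [-6, -12]].
det(H) = 12, tr(H) = -16.
det(H) > 0 and tr(H) < 0, so H is negative definite everywhere: concave.

concave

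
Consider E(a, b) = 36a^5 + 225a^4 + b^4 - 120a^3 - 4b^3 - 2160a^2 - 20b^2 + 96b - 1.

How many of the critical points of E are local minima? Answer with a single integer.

4

E separates as a function of a plus a function of b, so ∇E=0 decouples.
∂E/∂a = 180a(a - 2)(a + 3)(a + 4) = 0 at a ∈ {-4, -3, 0, 2}; ∂E/∂b = 4(b - 4)(b - 2)(b + 3) = 0 at b ∈ {-3, 2, 4}.
The Hessian is diagonal: diag(E_aa, E_bb). Second derivatives: E_aa(-4)=-4320, E_aa(-3)=2700, E_aa(0)=-4320, E_aa(2)=10800; E_bb(-3)=140, E_bb(2)=-40, E_bb(4)=56.
Local minima occur where both diagonal entries positive: (-3, -3), (-3, 4), (2, -3), (2, 4). Count: 4.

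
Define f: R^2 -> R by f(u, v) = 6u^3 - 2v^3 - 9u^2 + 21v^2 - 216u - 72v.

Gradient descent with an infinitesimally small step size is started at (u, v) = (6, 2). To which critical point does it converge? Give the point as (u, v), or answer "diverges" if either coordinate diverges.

f is separable, so gradient descent decouples: u follows -∂f/∂u, v follows -∂f/∂v.
∂f/∂u = 18(u - 4)(u + 3); at u=6 this is 324, so u decreases.
∂f/∂v = -6(v - 4)(v - 3); at v=2 this is -12, so v increases.
u converges to its nearest critical value 4 (a local min of the u-part); v converges to 3. The iterate converges to (4, 3).

(4, 3)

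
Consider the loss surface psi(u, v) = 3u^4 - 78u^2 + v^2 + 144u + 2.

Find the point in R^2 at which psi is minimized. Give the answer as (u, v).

psi(u,v) separates as P(u) + Q(v) + 2, so its minimum is min P + min Q + 2.
P'(u) = 12(u - 3)(u - 1)(u + 4) vanishes at u ∈ {-4, 1, 3}; Q'(v) = 2v vanishes at v ∈ {0}.
Local minima of P (where P''>0): P(-4)=-1056, P(3)=-27. Local minima of Q: Q(0)=0.
So the global minimum of psi is P(-4) + Q(0) + 2 = -1056 + 0 + 2 = -1054, attained at (-4, 0).

(-4, 0)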